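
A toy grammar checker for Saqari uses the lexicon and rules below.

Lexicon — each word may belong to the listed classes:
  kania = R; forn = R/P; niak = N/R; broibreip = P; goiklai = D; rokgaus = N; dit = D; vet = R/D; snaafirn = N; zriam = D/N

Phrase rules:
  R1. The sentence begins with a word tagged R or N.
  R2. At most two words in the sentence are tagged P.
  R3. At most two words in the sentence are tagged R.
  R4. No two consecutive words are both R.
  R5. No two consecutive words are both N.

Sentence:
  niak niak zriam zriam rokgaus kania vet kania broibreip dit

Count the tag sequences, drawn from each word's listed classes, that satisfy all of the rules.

Candidates per position — 1:niak {N,R}; 2:niak {N,R}; 3:zriam {D,N}; 4:zriam {D,N}; 5:rokgaus {N}; 6:kania {R}; 7:vet {R,D}; 8:kania {R}; 9:broibreip {P}; 10:dit {D}.
There are 32 candidate sequences in total.
Every candidate sequence violates at least one rule; no consistent tagging exists.
Count = 0.

0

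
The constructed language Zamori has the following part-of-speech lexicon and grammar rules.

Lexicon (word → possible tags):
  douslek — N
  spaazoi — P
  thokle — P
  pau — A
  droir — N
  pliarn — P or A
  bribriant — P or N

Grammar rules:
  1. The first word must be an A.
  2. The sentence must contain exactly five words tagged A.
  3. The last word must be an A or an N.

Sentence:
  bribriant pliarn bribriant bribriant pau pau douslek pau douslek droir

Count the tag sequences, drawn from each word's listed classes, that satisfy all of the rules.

Candidates per position — 1:bribriant {P,N}; 2:pliarn {P,A}; 3:bribriant {P,N}; 4:bribriant {P,N}; 5:pau {A}; 6:pau {A}; 7:douslek {N}; 8:pau {A}; 9:douslek {N}; 10:droir {N}.
There are 16 candidate sequences in total.
Rule 1 cannot be satisfied by any choice of tags from the lexicon.
So there is no consistent tagging.
Count = 0.

0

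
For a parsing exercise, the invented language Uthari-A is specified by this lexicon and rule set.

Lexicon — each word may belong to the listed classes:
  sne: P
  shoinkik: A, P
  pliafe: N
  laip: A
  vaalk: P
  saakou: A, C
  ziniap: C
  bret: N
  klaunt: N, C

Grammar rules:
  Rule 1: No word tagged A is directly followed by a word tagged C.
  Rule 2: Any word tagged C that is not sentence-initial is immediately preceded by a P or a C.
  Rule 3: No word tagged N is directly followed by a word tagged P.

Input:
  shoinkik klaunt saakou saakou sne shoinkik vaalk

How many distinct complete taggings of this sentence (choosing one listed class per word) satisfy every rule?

Candidates per position — 1:shoinkik {A,P}; 2:klaunt {N,C}; 3:saakou {A,C}; 4:saakou {A,C}; 5:sne {P}; 6:shoinkik {A,P}; 7:vaalk {P}.
There are 32 candidate sequences in total.
Checking each against the rules leaves 10 sequences.
Count = 10.

10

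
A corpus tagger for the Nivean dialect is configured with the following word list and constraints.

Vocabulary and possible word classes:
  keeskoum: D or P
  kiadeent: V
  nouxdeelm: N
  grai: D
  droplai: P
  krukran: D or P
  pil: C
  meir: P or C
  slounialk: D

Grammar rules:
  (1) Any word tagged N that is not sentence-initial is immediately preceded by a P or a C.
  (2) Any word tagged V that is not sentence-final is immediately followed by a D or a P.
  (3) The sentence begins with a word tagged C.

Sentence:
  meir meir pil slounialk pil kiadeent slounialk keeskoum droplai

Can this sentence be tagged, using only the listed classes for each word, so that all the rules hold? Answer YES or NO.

YES

Candidates per position — 1:meir {P,C}; 2:meir {P,C}; 3:pil {C}; 4:slounialk {D}; 5:pil {C}; 6:kiadeent {V}; 7:slounialk {D}; 8:keeskoum {D,P}; 9:droplai {P}.
One satisfying assignment: C C C D C V D P P.
Rule-by-rule: rule 1 holds; rule 2 holds; rule 3 holds.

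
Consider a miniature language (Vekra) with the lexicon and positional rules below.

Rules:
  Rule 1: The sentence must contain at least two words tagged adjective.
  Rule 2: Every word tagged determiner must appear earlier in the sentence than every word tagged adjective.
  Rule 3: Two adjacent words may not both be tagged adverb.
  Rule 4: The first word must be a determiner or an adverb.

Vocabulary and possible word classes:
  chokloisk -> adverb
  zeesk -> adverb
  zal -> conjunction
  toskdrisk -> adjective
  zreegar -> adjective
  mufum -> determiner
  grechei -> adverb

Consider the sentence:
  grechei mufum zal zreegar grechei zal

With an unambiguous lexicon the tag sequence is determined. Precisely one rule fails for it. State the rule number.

1

Fixed tagging: adverb determiner conjunction adjective adverb conjunction.
Applying the rules: R1 fail, R2 pass, R3 pass, R4 pass.
Only rule 1 fails.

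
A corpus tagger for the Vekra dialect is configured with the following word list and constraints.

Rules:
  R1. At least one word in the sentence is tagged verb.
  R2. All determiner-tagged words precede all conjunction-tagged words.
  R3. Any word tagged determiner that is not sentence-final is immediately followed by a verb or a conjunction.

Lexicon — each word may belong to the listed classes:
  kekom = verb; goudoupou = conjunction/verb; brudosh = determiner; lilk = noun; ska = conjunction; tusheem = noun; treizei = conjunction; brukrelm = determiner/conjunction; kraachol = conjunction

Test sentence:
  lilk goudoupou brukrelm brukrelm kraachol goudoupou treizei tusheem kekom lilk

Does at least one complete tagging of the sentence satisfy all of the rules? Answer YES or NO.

YES

Candidates per position — 1:lilk {noun}; 2:goudoupou {conjunction,verb}; 3:brukrelm {determiner,conjunction}; 4:brukrelm {determiner,conjunction}; 5:kraachol {conjunction}; 6:goudoupou {conjunction,verb}; 7:treizei {conjunction}; 8:tusheem {noun}; 9:kekom {verb}; 10:lilk {noun}.
One satisfying assignment: noun verb conjunction conjunction conjunction verb conjunction noun verb noun.
Verifying each rule — rule 1 holds; rule 2 holds; rule 3 holds.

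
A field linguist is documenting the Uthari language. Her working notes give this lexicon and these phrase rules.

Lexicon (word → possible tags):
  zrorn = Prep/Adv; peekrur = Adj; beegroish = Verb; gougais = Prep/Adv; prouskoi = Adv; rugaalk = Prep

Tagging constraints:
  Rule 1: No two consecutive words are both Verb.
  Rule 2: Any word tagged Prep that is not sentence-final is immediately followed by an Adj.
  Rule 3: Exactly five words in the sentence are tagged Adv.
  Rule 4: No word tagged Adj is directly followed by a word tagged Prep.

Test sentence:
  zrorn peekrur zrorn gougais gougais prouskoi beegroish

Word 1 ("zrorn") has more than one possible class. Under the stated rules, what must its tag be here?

Candidates per position — 1:zrorn {Prep,Adv}; 2:peekrur {Adj}; 3:zrorn {Prep,Adv}; 4:gougais {Prep,Adv}; 5:gougais {Prep,Adv}; 6:prouskoi {Adv}; 7:beegroish {Verb}.
Word 1 cannot be Prep — rule 3 would then fail for every completion. It is Adv.
Word 3 cannot be Prep — rule 2 would then fail for every completion. It is Adv.
Word 4 cannot be Prep — rule 2 would then fail for every completion. It is Adv.
Word 5 cannot be Prep — rule 2 would then fail for every completion. It is Adv.
So the tagging must be: Adv Adj Adv Adv Adv Adv Verb.
Rule-by-rule: rule 1 ok; rule 2 ok; rule 3 ok; rule 4 ok.

Adv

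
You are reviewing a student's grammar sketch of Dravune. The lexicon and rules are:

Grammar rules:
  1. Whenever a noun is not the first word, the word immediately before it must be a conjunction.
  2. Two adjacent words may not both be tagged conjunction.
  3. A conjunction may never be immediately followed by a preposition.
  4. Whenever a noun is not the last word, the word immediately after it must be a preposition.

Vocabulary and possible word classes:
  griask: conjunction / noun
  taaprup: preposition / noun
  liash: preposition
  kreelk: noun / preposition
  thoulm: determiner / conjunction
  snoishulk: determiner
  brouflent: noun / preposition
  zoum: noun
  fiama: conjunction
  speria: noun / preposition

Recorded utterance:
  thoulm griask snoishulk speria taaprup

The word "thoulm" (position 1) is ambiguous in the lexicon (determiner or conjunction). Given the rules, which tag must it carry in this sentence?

determiner

Candidates per position — 1:thoulm {determiner,conjunction}; 2:griask {conjunction,noun}; 3:snoishulk {determiner}; 4:speria {noun,preposition}; 5:taaprup {preposition,noun}.
Position 2: noun is ruled out by rule 4; that leaves conjunction.
Position 4: noun is ruled out by rule 1; that leaves preposition.
Position 5: noun is ruled out by rule 1; that leaves preposition.
Position 1: conjunction is ruled out by rule 2; that leaves determiner.
So the tagging must be: determiner conjunction determiner preposition preposition.
Verifying each rule — rule 1 holds; rule 2 holds; rule 3 holds; rule 4 holds.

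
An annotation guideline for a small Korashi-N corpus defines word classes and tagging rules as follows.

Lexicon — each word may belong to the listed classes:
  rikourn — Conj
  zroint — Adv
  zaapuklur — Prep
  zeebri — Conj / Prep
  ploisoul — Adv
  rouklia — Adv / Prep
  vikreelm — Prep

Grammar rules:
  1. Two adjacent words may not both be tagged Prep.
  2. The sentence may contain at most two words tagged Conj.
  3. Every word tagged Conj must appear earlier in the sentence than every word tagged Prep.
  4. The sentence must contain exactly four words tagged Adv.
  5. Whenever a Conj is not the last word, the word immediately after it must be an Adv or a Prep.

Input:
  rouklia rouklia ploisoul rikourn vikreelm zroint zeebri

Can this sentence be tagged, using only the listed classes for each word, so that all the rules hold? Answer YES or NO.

YES

Candidates per position — 1:rouklia {Adv,Prep}; 2:rouklia {Adv,Prep}; 3:ploisoul {Adv}; 4:rikourn {Conj}; 5:vikreelm {Prep}; 6:zroint {Adv}; 7:zeebri {Conj,Prep}.
One satisfying assignment: Adv Adv Adv Conj Prep Adv Prep.
Verifying each rule — rule 1 holds; rule 2 holds; rule 3 holds; rule 4 holds; rule 5 holds.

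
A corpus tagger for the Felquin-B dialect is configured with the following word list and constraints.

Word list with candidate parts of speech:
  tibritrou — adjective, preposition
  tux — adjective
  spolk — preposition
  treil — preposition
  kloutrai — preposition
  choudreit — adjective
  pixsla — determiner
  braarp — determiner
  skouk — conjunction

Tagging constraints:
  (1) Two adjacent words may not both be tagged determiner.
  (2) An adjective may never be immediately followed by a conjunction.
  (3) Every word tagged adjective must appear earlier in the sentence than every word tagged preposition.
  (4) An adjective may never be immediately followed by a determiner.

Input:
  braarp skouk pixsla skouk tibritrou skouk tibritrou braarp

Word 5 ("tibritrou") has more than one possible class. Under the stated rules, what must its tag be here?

Candidates per position — 1:braarp {determiner}; 2:skouk {conjunction}; 3:pixsla {determiner}; 4:skouk {conjunction}; 5:tibritrou {adjective,preposition}; 6:skouk {conjunction}; 7:tibritrou {adjective,preposition}; 8:braarp {determiner}.
Word 5 cannot be adjective — rule 2 would then fail for every completion. It is preposition.
Word 7 cannot be adjective — rule 3 would then fail for every completion. It is preposition.
That leaves exactly one tagging: determiner conjunction determiner conjunction preposition conjunction preposition determiner.
Checking: rule 1 satisfied; rule 2 satisfied; rule 3 satisfied; rule 4 satisfied.

preposition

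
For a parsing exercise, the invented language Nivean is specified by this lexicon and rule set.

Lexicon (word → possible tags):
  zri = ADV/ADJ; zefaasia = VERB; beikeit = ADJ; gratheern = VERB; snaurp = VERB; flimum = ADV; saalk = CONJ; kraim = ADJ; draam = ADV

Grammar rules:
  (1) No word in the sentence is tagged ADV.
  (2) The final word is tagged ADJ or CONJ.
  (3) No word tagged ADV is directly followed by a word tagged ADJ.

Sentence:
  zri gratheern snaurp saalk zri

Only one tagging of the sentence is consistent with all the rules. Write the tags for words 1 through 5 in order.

Candidates per position — 1:zri {ADV,ADJ}; 2:gratheern {VERB}; 3:snaurp {VERB}; 4:saalk {CONJ}; 5:zri {ADV,ADJ}.
At position 1, choosing ADV makes rule 1 impossible to satisfy; hence ADJ.
At position 5, choosing ADV makes rule 1 impossible to satisfy; hence ADJ.
The only consistent sequence is: ADJ VERB VERB CONJ ADJ.
Verifying each rule — rule 1 ok; rule 2 ok; rule 3 ok.

ADJ VERB VERB CONJ ADJ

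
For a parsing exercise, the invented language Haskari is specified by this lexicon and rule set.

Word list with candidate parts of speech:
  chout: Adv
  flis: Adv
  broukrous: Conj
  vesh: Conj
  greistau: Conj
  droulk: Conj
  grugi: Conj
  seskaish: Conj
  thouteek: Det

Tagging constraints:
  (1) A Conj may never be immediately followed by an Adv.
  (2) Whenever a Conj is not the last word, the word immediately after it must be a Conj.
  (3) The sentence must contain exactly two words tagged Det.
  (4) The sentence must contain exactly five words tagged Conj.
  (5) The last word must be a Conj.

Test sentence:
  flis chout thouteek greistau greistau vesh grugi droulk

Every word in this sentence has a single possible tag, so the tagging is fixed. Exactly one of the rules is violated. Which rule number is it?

Fixed tagging: Adv Adv Det Conj Conj Conj Conj Conj.
Checking each rule: R1 pass, R2 pass, R3 fail, R4 pass, R5 pass.
Only rule 3 fails.

3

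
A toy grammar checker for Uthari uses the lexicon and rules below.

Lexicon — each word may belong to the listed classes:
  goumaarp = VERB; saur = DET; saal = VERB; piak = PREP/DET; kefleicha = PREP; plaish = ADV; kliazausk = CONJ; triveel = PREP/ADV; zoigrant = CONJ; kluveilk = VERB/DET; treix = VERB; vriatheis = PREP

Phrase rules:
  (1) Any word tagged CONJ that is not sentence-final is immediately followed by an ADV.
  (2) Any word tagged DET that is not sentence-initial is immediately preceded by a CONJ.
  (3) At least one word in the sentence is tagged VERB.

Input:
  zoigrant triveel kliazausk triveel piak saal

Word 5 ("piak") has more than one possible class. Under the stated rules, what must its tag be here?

PREP

Candidates per position — 1:zoigrant {CONJ}; 2:triveel {PREP,ADV}; 3:kliazausk {CONJ}; 4:triveel {PREP,ADV}; 5:piak {PREP,DET}; 6:saal {VERB}.
At position 2, choosing PREP makes rule 1 impossible to satisfy; hence ADV.
At position 4, choosing PREP makes rule 1 impossible to satisfy; hence ADV.
At position 5, choosing DET makes rule 2 impossible to satisfy; hence PREP.
That leaves exactly one tagging: CONJ ADV CONJ ADV PREP VERB.
Checking: rule 1 ✓; rule 2 ✓; rule 3 ✓.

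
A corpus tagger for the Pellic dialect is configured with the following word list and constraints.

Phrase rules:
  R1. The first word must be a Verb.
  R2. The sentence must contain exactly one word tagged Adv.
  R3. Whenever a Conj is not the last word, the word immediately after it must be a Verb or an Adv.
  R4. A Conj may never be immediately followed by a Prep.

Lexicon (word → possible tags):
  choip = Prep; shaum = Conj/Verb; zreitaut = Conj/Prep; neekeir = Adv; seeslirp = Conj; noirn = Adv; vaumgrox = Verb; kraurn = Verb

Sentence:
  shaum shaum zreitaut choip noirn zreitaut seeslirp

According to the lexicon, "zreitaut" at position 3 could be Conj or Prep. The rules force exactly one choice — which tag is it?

Prep

Candidates per position — 1:shaum {Conj,Verb}; 2:shaum {Conj,Verb}; 3:zreitaut {Conj,Prep}; 4:choip {Prep}; 5:noirn {Adv}; 6:zreitaut {Conj,Prep}; 7:seeslirp {Conj}.
At position 1, choosing Conj makes rule 1 impossible to satisfy; hence Verb.
At position 2, choosing Conj makes rule 3 impossible to satisfy; hence Verb.
At position 3, choosing Conj makes rule 3 impossible to satisfy; hence Prep.
At position 6, choosing Conj makes rule 3 impossible to satisfy; hence Prep.
The unique satisfying tagging is: Verb Verb Prep Prep Adv Prep Conj.
Verifying each rule — rule 1 holds; rule 2 holds; rule 3 holds; rule 4 holds.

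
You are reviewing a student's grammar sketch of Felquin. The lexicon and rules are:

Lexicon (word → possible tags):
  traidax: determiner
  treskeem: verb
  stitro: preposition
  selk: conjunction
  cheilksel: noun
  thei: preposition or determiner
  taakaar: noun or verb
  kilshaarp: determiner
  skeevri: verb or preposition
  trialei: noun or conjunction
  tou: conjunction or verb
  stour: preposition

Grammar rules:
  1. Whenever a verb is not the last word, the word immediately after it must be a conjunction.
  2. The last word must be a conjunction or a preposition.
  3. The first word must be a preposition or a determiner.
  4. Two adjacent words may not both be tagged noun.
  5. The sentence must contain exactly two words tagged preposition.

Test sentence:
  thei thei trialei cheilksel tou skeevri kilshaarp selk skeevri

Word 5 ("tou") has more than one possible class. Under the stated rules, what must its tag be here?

Candidates per position — 1:thei {preposition,determiner}; 2:thei {preposition,determiner}; 3:trialei {noun,conjunction}; 4:cheilksel {noun}; 5:tou {conjunction,verb}; 6:skeevri {verb,preposition}; 7:kilshaarp {determiner}; 8:selk {conjunction}; 9:skeevri {verb,preposition}.
Position 3: tagging it noun would leave rule 4 unsatisfiable, so it must be conjunction.
Position 5: tagging it verb would leave rule 1 unsatisfiable, so it must be conjunction.
Position 6: tagging it verb would leave rule 1 unsatisfiable, so it must be preposition.
Position 9: tagging it verb would leave rule 2 unsatisfiable, so it must be preposition.
Position 1: tagging it preposition would leave rule 5 unsatisfiable, so it must be determiner.
Position 2: tagging it preposition would leave rule 5 unsatisfiable, so it must be determiner.
That leaves exactly one tagging: determiner determiner conjunction noun conjunction preposition determiner conjunction preposition.
Verifying each rule — rule 1 satisfied; rule 2 satisfied; rule 3 satisfied; rule 4 satisfied; rule 5 satisfied.

conjunction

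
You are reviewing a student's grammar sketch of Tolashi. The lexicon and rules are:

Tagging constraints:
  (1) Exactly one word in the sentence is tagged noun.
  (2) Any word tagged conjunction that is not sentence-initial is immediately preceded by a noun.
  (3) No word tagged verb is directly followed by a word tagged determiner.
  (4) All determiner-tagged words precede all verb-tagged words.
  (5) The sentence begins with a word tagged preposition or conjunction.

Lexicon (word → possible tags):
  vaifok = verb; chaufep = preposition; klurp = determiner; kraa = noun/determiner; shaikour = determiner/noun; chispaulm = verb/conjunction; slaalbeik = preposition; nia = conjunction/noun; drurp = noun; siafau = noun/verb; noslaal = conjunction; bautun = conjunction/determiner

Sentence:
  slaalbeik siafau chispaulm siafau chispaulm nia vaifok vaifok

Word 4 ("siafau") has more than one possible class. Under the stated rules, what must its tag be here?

Candidates per position — 1:slaalbeik {preposition}; 2:siafau {noun,verb}; 3:chispaulm {verb,conjunction}; 4:siafau {noun,verb}; 5:chispaulm {verb,conjunction}; 6:nia {conjunction,noun}; 7:vaifok {verb}; 8:vaifok {verb}.
If word 6 were conjunction, no tagging could satisfy rule 2; so word 6 is noun.
If word 2 were noun, no tagging could satisfy rule 1; so word 2 is verb.
If word 3 were conjunction, no tagging could satisfy rule 2; so word 3 is verb.
If word 4 were noun, no tagging could satisfy rule 1; so word 4 is verb.
If word 5 were conjunction, no tagging could satisfy rule 2; so word 5 is verb.
The only consistent sequence is: preposition verb verb verb verb noun verb verb.
Rule-by-rule: rule 1 satisfied; rule 2 satisfied; rule 3 satisfied; rule 4 satisfied; rule 5 satisfied.

verb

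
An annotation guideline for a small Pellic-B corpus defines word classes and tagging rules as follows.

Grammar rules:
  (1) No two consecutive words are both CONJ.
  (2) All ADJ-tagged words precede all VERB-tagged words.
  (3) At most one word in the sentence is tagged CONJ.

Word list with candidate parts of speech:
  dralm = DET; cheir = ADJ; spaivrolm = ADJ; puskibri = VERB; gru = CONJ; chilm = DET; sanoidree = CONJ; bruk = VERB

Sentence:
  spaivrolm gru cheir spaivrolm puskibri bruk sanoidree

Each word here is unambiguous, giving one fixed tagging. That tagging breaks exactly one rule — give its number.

Fixed tagging: ADJ CONJ ADJ ADJ VERB VERB CONJ.
Checking each rule: R1 ok, R2 ok, R3 fails.
Only rule 3 fails.

3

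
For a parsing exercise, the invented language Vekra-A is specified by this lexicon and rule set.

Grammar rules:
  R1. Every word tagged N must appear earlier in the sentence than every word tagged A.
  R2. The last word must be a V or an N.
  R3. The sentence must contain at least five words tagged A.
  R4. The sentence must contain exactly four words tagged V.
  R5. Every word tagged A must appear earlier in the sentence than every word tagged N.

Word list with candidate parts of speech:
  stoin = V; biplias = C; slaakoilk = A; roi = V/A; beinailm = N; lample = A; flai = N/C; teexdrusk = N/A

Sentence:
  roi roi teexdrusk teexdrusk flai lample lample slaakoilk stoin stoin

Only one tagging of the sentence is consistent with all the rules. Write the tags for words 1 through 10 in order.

V V A A C A A A V V

Candidates per position — 1:roi {V,A}; 2:roi {V,A}; 3:teexdrusk {N,A}; 4:teexdrusk {N,A}; 5:flai {N,C}; 6:lample {A}; 7:lample {A}; 8:slaakoilk {A}; 9:stoin {V}; 10:stoin {V}.
At position 1, choosing A makes rule 4 impossible to satisfy; hence V.
At position 2, choosing A makes rule 4 impossible to satisfy; hence V.
At position 3, choosing N makes rule 3 impossible to satisfy; hence A.
At position 4, choosing N makes rule 1 impossible to satisfy; hence A.
At position 5, choosing N makes rule 1 impossible to satisfy; hence C.
So the tagging must be: V V A A C A A A V V.
Check: rule 1 satisfied; rule 2 satisfied; rule 3 satisfied; rule 4 satisfied; rule 5 satisfied.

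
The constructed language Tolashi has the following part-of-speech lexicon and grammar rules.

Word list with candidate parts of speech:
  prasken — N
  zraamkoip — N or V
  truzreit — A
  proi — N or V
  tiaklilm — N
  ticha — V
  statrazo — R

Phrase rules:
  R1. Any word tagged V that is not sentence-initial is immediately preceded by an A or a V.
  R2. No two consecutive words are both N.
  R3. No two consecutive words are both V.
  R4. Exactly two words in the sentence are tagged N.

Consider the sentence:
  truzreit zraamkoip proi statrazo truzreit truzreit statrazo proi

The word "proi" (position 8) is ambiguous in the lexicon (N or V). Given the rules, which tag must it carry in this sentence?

N

Candidates per position — 1:truzreit {A}; 2:zraamkoip {N,V}; 3:proi {N,V}; 4:statrazo {R}; 5:truzreit {A}; 6:truzreit {A}; 7:statrazo {R}; 8:proi {N,V}.
If word 8 were V, no tagging could satisfy rule 1; so word 8 is N.
The remaining ambiguous positions (2, 3) are resolved jointly — only one combination satisfies every rule.
That leaves exactly one tagging: A V N R A A R N.
Check: rule 1 holds; rule 2 holds; rule 3 holds; rule 4 holds.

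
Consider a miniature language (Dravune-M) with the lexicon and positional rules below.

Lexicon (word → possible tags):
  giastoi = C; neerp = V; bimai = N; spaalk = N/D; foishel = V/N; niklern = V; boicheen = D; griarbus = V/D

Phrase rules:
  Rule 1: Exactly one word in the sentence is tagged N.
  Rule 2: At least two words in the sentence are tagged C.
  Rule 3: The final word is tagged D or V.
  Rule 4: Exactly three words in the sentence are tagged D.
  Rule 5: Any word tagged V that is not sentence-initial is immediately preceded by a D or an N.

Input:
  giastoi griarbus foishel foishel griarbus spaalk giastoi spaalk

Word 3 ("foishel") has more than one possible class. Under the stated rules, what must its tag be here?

V

Candidates per position — 1:giastoi {C}; 2:griarbus {V,D}; 3:foishel {V,N}; 4:foishel {V,N}; 5:griarbus {V,D}; 6:spaalk {N,D}; 7:giastoi {C}; 8:spaalk {N,D}.
Word 2 cannot be V — rule 5 would then fail for every completion. It is D.
Word 8 cannot be N — rule 3 would then fail for every completion. It is D.
Position 3: the remaining choice is settled jointly with positions 4, 5, 6 — only V at position 3 is part of a tagging that satisfies every rule.
So the tagging must be: C D V N V D C D.
Checking: rule 1 holds; rule 2 holds; rule 3 holds; rule 4 holds; rule 5 holds.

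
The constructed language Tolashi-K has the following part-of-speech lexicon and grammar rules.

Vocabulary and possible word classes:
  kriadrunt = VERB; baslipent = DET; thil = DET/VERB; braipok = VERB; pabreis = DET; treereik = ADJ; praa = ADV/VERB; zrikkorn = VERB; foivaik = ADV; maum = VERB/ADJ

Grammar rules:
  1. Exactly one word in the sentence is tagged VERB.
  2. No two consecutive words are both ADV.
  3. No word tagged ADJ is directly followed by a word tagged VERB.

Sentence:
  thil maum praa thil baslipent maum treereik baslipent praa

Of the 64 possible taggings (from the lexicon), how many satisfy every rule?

Candidates per position — 1:thil {DET,VERB}; 2:maum {VERB,ADJ}; 3:praa {ADV,VERB}; 4:thil {DET,VERB}; 5:baslipent {DET}; 6:maum {VERB,ADJ}; 7:treereik {ADJ}; 8:baslipent {DET}; 9:praa {ADV,VERB}.
There are 64 candidate sequences in total.
The sequences that satisfy every rule: DET VERB ADV DET DET ADJ ADJ DET ADV; DET ADJ ADV DET DET VERB ADJ DET ADV; DET ADJ ADV DET DET ADJ ADJ DET VERB; DET ADJ ADV VERB DET ADJ ADJ DET ADV; VERB ADJ ADV DET DET ADJ ADJ DET ADV.
Count = 5.

5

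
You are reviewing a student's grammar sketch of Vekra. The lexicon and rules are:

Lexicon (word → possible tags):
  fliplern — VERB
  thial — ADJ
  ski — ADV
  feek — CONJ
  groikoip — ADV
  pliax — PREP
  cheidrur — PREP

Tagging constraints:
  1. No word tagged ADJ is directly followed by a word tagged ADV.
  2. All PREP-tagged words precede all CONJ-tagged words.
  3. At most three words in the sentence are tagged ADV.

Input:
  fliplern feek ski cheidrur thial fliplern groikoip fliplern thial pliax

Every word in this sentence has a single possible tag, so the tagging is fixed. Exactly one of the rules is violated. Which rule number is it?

2

Fixed tagging: VERB CONJ ADV PREP ADJ VERB ADV VERB ADJ PREP.
Checking each rule: R1 holds, R2 violated, R3 holds.
Only rule 2 fails.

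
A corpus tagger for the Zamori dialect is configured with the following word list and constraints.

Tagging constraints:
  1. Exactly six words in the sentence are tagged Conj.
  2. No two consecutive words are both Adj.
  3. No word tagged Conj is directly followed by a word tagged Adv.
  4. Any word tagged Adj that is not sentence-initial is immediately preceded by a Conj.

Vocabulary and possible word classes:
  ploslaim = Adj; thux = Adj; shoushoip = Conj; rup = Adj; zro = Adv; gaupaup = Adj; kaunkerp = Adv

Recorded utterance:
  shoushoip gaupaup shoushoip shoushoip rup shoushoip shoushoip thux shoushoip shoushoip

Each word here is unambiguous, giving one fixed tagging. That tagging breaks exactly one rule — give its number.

Fixed tagging: Conj Adj Conj Conj Adj Conj Conj Adj Conj Conj.
Rule check: R1 ✗, R2 ✓, R3 ✓, R4 ✓.
Only rule 1 fails.

1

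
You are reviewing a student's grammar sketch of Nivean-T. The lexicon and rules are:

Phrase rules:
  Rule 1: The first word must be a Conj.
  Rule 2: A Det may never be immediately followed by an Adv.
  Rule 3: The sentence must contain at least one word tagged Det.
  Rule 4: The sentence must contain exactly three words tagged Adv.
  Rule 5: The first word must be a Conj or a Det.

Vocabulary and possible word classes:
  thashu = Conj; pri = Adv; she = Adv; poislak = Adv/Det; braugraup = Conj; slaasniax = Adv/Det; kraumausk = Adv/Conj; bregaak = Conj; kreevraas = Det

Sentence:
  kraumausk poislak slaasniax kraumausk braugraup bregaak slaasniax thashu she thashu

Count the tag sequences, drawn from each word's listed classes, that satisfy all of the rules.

Candidates per position — 1:kraumausk {Adv,Conj}; 2:poislak {Adv,Det}; 3:slaasniax {Adv,Det}; 4:kraumausk {Adv,Conj}; 5:braugraup {Conj}; 6:bregaak {Conj}; 7:slaasniax {Adv,Det}; 8:thashu {Conj}; 9:she {Adv}; 10:thashu {Conj}.
There are 32 candidate sequences in total.
The sequences that satisfy every rule: Conj Adv Adv Conj Conj Conj Det Conj Adv Conj; Conj Adv Det Conj Conj Conj Adv Conj Adv Conj.
Count = 2.

2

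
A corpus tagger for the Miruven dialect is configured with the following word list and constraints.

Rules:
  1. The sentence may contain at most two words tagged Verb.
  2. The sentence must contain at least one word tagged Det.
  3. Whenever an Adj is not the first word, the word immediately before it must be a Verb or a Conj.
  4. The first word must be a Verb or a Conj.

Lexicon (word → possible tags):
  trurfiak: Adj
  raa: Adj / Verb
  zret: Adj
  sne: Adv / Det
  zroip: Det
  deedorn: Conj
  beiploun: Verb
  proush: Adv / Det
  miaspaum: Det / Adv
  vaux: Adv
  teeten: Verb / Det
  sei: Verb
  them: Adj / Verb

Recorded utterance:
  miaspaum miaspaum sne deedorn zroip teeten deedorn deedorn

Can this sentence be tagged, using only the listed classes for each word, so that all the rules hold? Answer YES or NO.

Candidates per position — 1:miaspaum {Det,Adv}; 2:miaspaum {Det,Adv}; 3:sne {Adv,Det}; 4:deedorn {Conj}; 5:zroip {Det}; 6:teeten {Verb,Det}; 7:deedorn {Conj}; 8:deedorn {Conj}.
Rule 4 cannot be satisfied by any choice of tags from the lexicon.
So there is no consistent tagging.

NO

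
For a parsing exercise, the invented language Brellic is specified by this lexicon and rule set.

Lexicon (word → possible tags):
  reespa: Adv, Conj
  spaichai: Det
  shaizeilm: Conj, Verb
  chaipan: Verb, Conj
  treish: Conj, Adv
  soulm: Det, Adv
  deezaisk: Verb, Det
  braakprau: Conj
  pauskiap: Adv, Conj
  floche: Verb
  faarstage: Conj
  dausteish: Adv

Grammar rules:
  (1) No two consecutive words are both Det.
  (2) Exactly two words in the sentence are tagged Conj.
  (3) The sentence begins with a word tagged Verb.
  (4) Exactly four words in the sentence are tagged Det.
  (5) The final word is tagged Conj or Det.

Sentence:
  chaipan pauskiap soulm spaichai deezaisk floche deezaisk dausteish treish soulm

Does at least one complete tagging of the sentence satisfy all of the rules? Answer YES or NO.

NO

Candidates per position — 1:chaipan {Verb,Conj}; 2:pauskiap {Adv,Conj}; 3:soulm {Det,Adv}; 4:spaichai {Det}; 5:deezaisk {Verb,Det}; 6:floche {Verb}; 7:deezaisk {Verb,Det}; 8:dausteish {Adv}; 9:treish {Conj,Adv}; 10:soulm {Det,Adv}.
Every candidate sequence violates at least one rule; no consistent tagging exists.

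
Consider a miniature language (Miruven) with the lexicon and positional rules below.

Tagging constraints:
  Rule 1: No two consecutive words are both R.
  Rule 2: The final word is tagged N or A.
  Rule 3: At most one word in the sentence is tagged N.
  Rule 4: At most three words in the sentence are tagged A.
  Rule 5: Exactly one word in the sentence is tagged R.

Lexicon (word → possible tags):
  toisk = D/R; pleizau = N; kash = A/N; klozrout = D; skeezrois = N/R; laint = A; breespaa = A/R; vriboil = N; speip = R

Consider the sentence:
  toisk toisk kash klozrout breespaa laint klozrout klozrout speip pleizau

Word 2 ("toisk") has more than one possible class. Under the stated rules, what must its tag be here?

D

Candidates per position — 1:toisk {D,R}; 2:toisk {D,R}; 3:kash {A,N}; 4:klozrout {D}; 5:breespaa {A,R}; 6:laint {A}; 7:klozrout {D}; 8:klozrout {D}; 9:speip {R}; 10:pleizau {N}.
Position 1: R is ruled out by rule 5; that leaves D.
Position 2: R is ruled out by rule 5; that leaves D.
Position 3: N is ruled out by rule 3; that leaves A.
Position 5: R is ruled out by rule 5; that leaves A.
The unique satisfying tagging is: D D A D A A D D R N.
Verifying each rule — rule 1 holds; rule 2 holds; rule 3 holds; rule 4 holds; rule 5 holds.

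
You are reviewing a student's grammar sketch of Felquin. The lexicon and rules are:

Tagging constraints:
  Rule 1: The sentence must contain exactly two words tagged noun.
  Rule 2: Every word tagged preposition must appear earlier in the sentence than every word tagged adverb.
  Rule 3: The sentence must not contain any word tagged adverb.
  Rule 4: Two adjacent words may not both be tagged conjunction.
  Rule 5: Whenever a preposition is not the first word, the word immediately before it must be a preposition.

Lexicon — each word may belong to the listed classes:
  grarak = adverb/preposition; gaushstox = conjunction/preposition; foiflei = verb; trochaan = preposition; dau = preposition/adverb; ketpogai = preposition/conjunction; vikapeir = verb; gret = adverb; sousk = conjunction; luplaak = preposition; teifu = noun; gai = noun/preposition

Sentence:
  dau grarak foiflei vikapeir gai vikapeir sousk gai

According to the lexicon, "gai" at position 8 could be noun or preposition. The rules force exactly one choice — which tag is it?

Candidates per position — 1:dau {preposition,adverb}; 2:grarak {adverb,preposition}; 3:foiflei {verb}; 4:vikapeir {verb}; 5:gai {noun,preposition}; 6:vikapeir {verb}; 7:sousk {conjunction}; 8:gai {noun,preposition}.
Position 1: tagging it adverb would leave rule 3 unsatisfiable, so it must be preposition.
Position 2: tagging it adverb would leave rule 3 unsatisfiable, so it must be preposition.
Position 5: tagging it preposition would leave rule 1 unsatisfiable, so it must be noun.
Position 8: tagging it preposition would leave rule 1 unsatisfiable, so it must be noun.
The only consistent sequence is: preposition preposition verb verb noun verb conjunction noun.
Rule-by-rule: rule 1 ok; rule 2 ok; rule 3 ok; rule 4 ok; rule 5 ok.

noun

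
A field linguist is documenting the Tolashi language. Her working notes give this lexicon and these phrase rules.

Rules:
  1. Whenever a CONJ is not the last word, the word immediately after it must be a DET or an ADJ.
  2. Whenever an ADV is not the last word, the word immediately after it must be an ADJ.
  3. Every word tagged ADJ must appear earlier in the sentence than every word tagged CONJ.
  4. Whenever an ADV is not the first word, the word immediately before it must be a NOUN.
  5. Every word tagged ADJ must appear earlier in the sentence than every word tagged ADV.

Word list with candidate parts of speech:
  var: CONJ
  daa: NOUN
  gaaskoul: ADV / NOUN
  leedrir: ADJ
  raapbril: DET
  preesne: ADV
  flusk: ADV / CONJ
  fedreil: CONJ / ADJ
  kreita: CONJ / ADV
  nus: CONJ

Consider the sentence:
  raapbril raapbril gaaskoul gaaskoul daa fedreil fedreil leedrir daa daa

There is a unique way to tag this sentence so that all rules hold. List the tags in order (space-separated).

Candidates per position — 1:raapbril {DET}; 2:raapbril {DET}; 3:gaaskoul {ADV,NOUN}; 4:gaaskoul {ADV,NOUN}; 5:daa {NOUN}; 6:fedreil {CONJ,ADJ}; 7:fedreil {CONJ,ADJ}; 8:leedrir {ADJ}; 9:daa {NOUN}; 10:daa {NOUN}.
Position 3: ADV is ruled out by rule 2; that leaves NOUN.
Position 4: ADV is ruled out by rule 2; that leaves NOUN.
Position 6: CONJ is ruled out by rule 3; that leaves ADJ.
Position 7: CONJ is ruled out by rule 3; that leaves ADJ.
That leaves exactly one tagging: DET DET NOUN NOUN NOUN ADJ ADJ ADJ NOUN NOUN.
Check: rule 1 satisfied; rule 2 satisfied; rule 3 satisfied; rule 4 satisfied; rule 5 satisfied.

DET DET NOUN NOUN NOUN ADJ ADJ ADJ NOUN NOUN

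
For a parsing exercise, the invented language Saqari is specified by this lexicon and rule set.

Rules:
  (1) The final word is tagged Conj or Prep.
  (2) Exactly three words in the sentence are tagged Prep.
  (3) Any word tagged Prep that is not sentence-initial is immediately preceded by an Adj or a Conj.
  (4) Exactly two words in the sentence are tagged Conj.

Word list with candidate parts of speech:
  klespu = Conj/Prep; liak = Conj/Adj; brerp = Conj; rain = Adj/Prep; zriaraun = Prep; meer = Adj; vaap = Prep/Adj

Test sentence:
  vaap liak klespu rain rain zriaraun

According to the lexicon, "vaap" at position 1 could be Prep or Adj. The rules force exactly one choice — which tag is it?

Prep

Candidates per position — 1:vaap {Prep,Adj}; 2:liak {Conj,Adj}; 3:klespu {Conj,Prep}; 4:rain {Adj,Prep}; 5:rain {Adj,Prep}; 6:zriaraun {Prep}.
Position 2: tagging it Adj would leave rule 4 unsatisfiable, so it must be Conj.
Position 3: tagging it Prep would leave rule 4 unsatisfiable, so it must be Conj.
Position 5: tagging it Prep would leave rule 3 unsatisfiable, so it must be Adj.
Position 1: tagging it Adj would leave rule 2 unsatisfiable, so it must be Prep.
Position 4: tagging it Adj would leave rule 2 unsatisfiable, so it must be Prep.
So the tagging must be: Prep Conj Conj Prep Adj Prep.
Check: rule 1 ok; rule 2 ok; rule 3 ok; rule 4 ok.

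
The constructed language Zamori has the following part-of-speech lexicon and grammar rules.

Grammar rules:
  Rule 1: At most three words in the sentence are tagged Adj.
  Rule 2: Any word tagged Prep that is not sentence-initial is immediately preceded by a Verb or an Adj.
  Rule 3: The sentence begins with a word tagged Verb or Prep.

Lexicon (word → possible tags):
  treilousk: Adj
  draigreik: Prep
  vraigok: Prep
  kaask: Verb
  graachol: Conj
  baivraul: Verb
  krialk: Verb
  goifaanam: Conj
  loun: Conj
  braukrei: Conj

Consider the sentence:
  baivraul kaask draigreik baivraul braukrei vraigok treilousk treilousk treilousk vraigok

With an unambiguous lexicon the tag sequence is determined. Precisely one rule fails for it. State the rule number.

2

Fixed tagging: Verb Verb Prep Verb Conj Prep Adj Adj Adj Prep.
Rule check: R1 ok, R2 fails, R3 ok.
Only rule 2 fails.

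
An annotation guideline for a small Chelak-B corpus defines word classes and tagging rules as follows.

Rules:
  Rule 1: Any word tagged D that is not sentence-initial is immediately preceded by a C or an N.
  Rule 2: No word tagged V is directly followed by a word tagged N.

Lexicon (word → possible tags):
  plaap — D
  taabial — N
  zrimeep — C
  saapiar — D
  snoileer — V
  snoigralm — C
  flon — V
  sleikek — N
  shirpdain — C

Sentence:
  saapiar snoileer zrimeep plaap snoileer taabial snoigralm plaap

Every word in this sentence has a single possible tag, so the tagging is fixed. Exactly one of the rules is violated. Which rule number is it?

2

Fixed tagging: D V C D V N C D.
Checking each rule: R1 holds, R2 violated.
Only rule 2 fails.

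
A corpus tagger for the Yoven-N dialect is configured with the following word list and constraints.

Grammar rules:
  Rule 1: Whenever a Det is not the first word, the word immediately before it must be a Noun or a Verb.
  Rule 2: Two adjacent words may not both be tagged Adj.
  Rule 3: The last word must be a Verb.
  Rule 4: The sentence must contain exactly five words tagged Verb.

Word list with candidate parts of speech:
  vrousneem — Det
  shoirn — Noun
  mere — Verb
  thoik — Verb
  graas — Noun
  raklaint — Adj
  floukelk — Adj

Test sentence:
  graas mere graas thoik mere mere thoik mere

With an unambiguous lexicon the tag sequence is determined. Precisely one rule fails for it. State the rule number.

4

Fixed tagging: Noun Verb Noun Verb Verb Verb Verb Verb.
Applying the rules: R1 holds, R2 holds, R3 holds, R4 violated.
Only rule 4 fails.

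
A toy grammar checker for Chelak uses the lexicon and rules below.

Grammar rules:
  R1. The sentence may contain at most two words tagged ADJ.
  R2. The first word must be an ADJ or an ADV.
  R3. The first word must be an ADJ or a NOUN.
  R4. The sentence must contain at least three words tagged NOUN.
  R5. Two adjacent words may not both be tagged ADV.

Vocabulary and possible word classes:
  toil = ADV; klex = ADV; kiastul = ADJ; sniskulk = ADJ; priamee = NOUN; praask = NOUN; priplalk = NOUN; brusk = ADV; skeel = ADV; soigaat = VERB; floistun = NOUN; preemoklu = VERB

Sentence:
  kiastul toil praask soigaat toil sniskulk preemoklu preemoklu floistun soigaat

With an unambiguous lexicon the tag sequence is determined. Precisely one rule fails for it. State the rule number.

Fixed tagging: ADJ ADV NOUN VERB ADV ADJ VERB VERB NOUN VERB.
Checking each rule: R1 holds, R2 holds, R3 holds, R4 violated, R5 holds.
Only rule 4 fails.

4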